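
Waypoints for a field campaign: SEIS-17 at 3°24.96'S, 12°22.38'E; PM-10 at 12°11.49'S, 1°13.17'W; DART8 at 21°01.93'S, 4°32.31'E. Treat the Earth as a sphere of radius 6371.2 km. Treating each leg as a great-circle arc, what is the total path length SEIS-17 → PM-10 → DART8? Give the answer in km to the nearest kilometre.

2944 km

SEIS-17: φ = -3.41600°, λ = +12.37300°
PM-10: φ = -12.19150°, λ = -1.21950°
DART8: φ = -21.03217°, λ = +4.53850°
SEIS-17→PM-10: c = 0.280324 rad, d = 1786.00 km
PM-10→DART8: c = 0.181819 rad, d = 1158.41 km
Total = 1786.00 + 1158.41 = 2944.41 km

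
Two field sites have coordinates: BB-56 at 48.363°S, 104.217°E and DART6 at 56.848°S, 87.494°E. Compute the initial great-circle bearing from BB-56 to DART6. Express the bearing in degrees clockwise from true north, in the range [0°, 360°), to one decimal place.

Δλ = -16.7230°
y = sin Δλ · cos φ₂ = -0.157357
x = cos φ₁ sin φ₂ − sin φ₁ cos φ₂ cos Δλ = -0.164836
θ = atan2(y, x) = -136.3298° → 223.6702° (mod 360°)

223.7°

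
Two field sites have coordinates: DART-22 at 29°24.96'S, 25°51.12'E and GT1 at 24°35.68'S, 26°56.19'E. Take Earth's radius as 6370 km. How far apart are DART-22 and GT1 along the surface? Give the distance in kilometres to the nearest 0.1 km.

DART-22: φ = -29.41600°, λ = +25.85200°
GT1: φ = -24.59467°, λ = +26.93650°
Δφ = 4.8213°,  Δλ = 1.0845°
a = sin²(Δφ/2) + cos φ₁ cos φ₂ sin²(Δλ/2) = 0.001840
c = 2·arcsin(√a) = 0.085820 rad = 4.9171°
d = R·c = 6370 × 0.085820 = 546.7 km

546.7 km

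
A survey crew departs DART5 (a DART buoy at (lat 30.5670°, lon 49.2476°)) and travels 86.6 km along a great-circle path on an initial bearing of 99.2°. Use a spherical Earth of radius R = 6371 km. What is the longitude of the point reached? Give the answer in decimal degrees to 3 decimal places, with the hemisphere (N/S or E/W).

50.139°E

δ = d/R = 86.6/6371 = 0.013593 rad
φ₂ = arcsin(sin φ₁ cos δ + cos φ₁ sin δ cos θ)
   = arcsin(0.50855·0.99991 + 0.86104·0.01359·-0.15988) = 30.43944°
λ₂ = λ₁ + atan2(sin θ sin δ cos φ₁, cos δ − sin φ₁ sin φ₂) = 50.13931°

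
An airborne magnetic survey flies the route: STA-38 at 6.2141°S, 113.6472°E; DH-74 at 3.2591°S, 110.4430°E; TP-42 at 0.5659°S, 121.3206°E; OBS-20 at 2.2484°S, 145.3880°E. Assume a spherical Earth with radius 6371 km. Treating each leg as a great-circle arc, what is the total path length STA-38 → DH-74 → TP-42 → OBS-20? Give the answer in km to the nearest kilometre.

STA-38→DH-74: c = 0.075930 rad, d = 483.75 km
DH-74→TP-42: c = 0.195462 rad, d = 1245.29 km
TP-42→OBS-20: c = 0.420937 rad, d = 2681.79 km
Total = 483.75 + 1245.29 + 2681.79 = 4410.83 km

4411 km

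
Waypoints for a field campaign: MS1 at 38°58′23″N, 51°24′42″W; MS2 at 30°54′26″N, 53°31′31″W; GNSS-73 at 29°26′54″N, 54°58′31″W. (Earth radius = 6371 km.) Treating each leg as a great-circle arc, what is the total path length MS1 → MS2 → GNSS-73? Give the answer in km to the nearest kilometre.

1131 km

MS1: φ = +38.97306°, λ = -51.41167°
MS2: φ = +30.90722°, λ = -53.52528°
GNSS-73: φ = +29.44833°, λ = -54.97528°
MS1→MS2: c = 0.143974 rad, d = 917.26 km
MS2→GNSS-73: c = 0.033569 rad, d = 213.87 km
Total = 917.26 + 213.87 = 1131.13 km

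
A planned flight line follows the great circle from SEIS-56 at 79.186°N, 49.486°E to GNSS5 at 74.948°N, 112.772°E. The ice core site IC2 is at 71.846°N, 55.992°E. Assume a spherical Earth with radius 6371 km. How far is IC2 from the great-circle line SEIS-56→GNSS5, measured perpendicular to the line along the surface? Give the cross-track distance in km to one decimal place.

834.7 km

δ₁₃ = central angle SEIS-56→IC2 = 0.131021 rad  (haversine)
θ₁₃ = bearing SEIS-56→IC2 = 164.323°,  θ₁₂ = bearing SEIS-56→GNSS5 = 74.001°
dₓₜ = R·arcsin(sin δ₁₃ · sin(θ₁₃ − θ₁₂)) = 6371·arcsin(0.13065·sin(90.322°)) = 834.721 km
|dₓₜ| = 834.721 km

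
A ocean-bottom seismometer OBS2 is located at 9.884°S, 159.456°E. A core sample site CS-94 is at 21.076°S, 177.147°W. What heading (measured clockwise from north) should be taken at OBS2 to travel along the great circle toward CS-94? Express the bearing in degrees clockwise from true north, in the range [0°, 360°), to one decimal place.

119.2°

Δλ = 23.3970°
y = sin Δλ · cos φ₂ = 0.370536
x = cos φ₁ sin φ₂ − sin φ₁ cos φ₂ cos Δλ = -0.207267
θ = atan2(y, x) = 119.2214° → 119.2214° (mod 360°)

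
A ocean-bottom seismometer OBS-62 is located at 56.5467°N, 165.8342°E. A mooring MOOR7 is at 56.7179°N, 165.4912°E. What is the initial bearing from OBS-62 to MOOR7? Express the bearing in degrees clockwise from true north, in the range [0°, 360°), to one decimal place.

Δλ = -0.3430°
y = sin Δλ · cos φ₂ = -0.003285
x = cos φ₁ sin φ₂ − sin φ₁ cos φ₂ cos Δλ = 0.002996
θ = atan2(y, x) = -47.6336° → 312.3664° (mod 360°)

312.4°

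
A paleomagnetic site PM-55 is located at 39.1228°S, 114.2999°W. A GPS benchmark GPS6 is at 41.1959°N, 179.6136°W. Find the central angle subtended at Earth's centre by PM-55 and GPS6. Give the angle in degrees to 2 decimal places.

99.89°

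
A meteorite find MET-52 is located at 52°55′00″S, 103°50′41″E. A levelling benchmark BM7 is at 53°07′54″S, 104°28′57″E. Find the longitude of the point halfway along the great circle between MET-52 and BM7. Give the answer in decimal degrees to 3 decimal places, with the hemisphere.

MET-52: φ = -52.91667°, λ = +103.84472°
BM7: φ = -53.13167°, λ = +104.48250°
Bx = cos φ₂ cos Δλ = 0.599941,  By = cos φ₂ sin Δλ = 0.006678
φₘ = atan2(sin φ₁ + sin φ₂, √((cos φ₁ + Bx)² + By²)) = -53.02459°
λₘ = λ₁ + atan2(By, cos φ₁ + Bx) = 104.16282°

104.163°E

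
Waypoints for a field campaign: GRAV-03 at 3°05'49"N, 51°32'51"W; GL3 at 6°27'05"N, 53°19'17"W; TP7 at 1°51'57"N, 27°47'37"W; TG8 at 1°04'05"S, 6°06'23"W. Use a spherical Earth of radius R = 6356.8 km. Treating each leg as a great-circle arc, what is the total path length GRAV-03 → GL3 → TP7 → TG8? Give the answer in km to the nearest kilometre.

5718 km

GRAV-03: φ = +3.09694°, λ = -51.54750°
GL3: φ = +6.45139°, λ = -53.32139°
TP7: φ = +1.86583°, λ = -27.79361°
TG8: φ = -1.06806°, λ = -6.10639°
GRAV-03→GL3: c = 0.066176 rad, d = 420.67 km
GL3→TP7: c = 0.451382 rad, d = 2869.34 km
TP7→TG8: c = 0.381911 rad, d = 2427.73 km
Total = 420.67 + 2869.34 + 2427.73 = 5717.74 km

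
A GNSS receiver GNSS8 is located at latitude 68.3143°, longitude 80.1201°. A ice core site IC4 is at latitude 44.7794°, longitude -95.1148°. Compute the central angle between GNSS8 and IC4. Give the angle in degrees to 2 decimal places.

66.85°

Δφ = -23.5349°,  Δλ = -175.2349°
a = sin²(Δφ/2) + cos φ₁ cos φ₂ sin²(Δλ/2) = 0.303429
c = 2·arcsin(√a) = 1.166749 rad = 66.8498°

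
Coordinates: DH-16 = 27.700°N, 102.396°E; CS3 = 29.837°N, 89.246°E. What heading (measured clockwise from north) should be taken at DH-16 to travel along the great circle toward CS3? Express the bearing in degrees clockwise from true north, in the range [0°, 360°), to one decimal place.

283.6°

Δλ = -13.1500°
y = sin Δλ · cos φ₂ = -0.197345
x = cos φ₁ sin φ₂ − sin φ₁ cos φ₂ cos Δλ = 0.047862
θ = atan2(y, x) = -76.3671° → 283.6329° (mod 360°)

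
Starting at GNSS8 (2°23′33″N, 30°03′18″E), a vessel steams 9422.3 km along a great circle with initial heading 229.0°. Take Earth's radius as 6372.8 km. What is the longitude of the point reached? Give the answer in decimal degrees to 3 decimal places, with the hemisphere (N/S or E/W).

GNSS8: φ = +2.39250°, λ = +30.05500°
δ = d/R = 9422.3/6372.8 = 1.478518 rad
φ₂ = arcsin(sin φ₁ cos δ + cos φ₁ sin δ cos θ)
   = arcsin(0.04174·0.09215 + 0.99913·0.99575·-0.65606) = -40.45507°
λ₂ = λ₁ + atan2(sin θ sin δ cos φ₁, cos δ − sin φ₁ sin φ₂) = -50.92180°

50.922°W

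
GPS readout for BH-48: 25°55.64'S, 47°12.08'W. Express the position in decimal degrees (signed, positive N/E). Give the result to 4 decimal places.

lat: 25.9273° S → -25.9273°
lon: 47.2013° W → -47.2013°

-25.9273°, -47.2013°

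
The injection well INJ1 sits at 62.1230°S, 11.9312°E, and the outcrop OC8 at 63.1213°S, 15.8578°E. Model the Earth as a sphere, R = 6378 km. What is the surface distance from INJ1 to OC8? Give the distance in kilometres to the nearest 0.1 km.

229.6 km

Δφ = -0.9983°,  Δλ = 3.9266°
a = sin²(Δφ/2) + cos φ₁ cos φ₂ sin²(Δλ/2) = 0.000324
c = 2·arcsin(√a) = 0.036002 rad = 2.0628°
d = R·c = 6378 × 0.036002 = 229.6 km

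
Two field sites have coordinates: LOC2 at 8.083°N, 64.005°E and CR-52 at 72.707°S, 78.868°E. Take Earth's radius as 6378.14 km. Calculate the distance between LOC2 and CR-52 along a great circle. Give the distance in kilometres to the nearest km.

9057 km

Δφ = -80.7900°,  Δλ = 14.8630°
a = sin²(Δφ/2) + cos φ₁ cos φ₂ sin²(Δλ/2) = 0.424897
c = 2·arcsin(√a) = 1.420019 rad = 81.3611°
d = R·c = 6378.14 × 1.420019 = 9057.1 km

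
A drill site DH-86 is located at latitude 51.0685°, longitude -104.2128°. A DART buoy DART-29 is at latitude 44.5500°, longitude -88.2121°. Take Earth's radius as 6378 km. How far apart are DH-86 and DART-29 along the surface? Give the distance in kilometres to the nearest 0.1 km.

Δφ = -6.5185°,  Δλ = 16.0007°
a = sin²(Δφ/2) + cos φ₁ cos φ₂ sin²(Δλ/2) = 0.011907
c = 2·arcsin(√a) = 0.218673 rad = 12.5291°
d = R·c = 6378 × 0.218673 = 1394.7 km

1394.7 km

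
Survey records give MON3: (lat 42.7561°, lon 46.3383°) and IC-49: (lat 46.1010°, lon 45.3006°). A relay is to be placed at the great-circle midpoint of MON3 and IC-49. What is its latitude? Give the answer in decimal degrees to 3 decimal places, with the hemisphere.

Bx = cos φ₂ cos Δλ = 0.693276,  By = cos φ₂ sin Δλ = -0.012557
φₘ = atan2(sin φ₁ + sin φ₂, √((cos φ₁ + Bx)² + By²)) = 44.42972°
λₘ = λ₁ + atan2(By, cos φ₁ + Bx) = 45.83430°

44.430°N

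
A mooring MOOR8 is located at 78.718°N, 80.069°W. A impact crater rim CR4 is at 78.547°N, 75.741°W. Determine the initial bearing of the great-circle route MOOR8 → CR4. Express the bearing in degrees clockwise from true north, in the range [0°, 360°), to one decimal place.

99.2°

Δλ = 4.3280°
y = sin Δλ · cos φ₂ = 0.014985
x = cos φ₁ sin φ₂ − sin φ₁ cos φ₂ cos Δλ = -0.002429
θ = atan2(y, x) = 99.2082° → 99.2082° (mod 360°)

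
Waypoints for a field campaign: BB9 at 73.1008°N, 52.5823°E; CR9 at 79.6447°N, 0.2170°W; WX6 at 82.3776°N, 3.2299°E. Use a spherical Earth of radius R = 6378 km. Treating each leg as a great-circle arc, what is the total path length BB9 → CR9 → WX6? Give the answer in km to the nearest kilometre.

BB9→CR9: c = 0.233662 rad, d = 1490.30 km
CR9→WX6: c = 0.048594 rad, d = 309.93 km
Total = 1490.30 + 309.93 = 1800.23 km

1800 km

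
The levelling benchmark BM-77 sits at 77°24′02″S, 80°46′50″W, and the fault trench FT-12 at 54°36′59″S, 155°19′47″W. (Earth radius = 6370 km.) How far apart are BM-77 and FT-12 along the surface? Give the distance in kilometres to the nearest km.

BM-77: φ = -77.40056°, λ = -80.78056°
FT-12: φ = -54.61639°, λ = -155.32972°
Δφ = 22.7842°,  Δλ = -74.5492°
a = sin²(Δφ/2) + cos φ₁ cos φ₂ sin²(Δλ/2) = 0.085345
c = 2·arcsin(√a) = 0.592923 rad = 33.9720°
d = R·c = 6370 × 0.592923 = 3776.9 km

3777 km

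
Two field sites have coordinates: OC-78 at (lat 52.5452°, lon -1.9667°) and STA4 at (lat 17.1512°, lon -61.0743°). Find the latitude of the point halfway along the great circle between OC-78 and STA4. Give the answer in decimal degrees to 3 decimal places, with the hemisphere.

Bx = cos φ₂ cos Δλ = 0.490595,  By = cos φ₂ sin Δλ = -0.819972
φₘ = atan2(sin φ₁ + sin φ₂, √((cos φ₁ + Bx)² + By²)) = 38.45410°
λₘ = λ₁ + atan2(By, cos φ₁ + Bx) = -38.70031°

38.454°N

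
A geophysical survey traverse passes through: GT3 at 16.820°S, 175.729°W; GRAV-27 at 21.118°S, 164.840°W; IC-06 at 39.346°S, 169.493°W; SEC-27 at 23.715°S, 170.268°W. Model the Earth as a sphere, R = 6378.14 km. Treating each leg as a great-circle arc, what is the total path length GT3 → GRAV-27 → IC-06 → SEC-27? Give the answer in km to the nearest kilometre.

5060 km

GT3→GRAV-27: c = 0.194675 rad, d = 1241.67 km
GRAV-27→IC-06: c = 0.325654 rad, d = 2077.07 km
IC-06→SEC-27: c = 0.273053 rad, d = 1741.57 km
Total = 1241.67 + 2077.07 + 1741.57 = 5060.30 km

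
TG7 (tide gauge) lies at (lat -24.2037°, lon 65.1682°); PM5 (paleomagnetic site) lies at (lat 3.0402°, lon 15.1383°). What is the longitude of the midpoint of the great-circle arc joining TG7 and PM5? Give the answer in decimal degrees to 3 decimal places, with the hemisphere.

Bx = cos φ₂ cos Δλ = 0.641484,  By = cos φ₂ sin Δλ = -0.765301
φₘ = atan2(sin φ₁ + sin φ₂, √((cos φ₁ + Bx)² + By²)) = -11.64598°
λₘ = λ₁ + atan2(By, cos φ₁ + Bx) = 38.94308°

38.943°E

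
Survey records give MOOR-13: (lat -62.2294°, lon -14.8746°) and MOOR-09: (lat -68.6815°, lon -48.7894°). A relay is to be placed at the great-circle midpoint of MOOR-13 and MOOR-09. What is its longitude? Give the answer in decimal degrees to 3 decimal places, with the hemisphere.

29.677°W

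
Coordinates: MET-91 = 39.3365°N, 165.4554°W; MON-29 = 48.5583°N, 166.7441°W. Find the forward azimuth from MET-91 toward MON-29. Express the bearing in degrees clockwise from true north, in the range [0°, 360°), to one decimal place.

Δλ = -1.2887°
y = sin Δλ · cos φ₂ = -0.014885
x = cos φ₁ sin φ₂ − sin φ₁ cos φ₂ cos Δλ = 0.160363
θ = atan2(y, x) = -5.3031° → 354.6969° (mod 360°)

354.7°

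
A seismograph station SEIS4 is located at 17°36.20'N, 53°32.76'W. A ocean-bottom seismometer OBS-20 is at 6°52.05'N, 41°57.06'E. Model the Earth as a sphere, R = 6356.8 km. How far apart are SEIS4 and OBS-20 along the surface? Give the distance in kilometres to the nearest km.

SEIS4: φ = +17.60333°, λ = -53.54600°
OBS-20: φ = +6.86750°, λ = +41.95100°
Δφ = -10.7358°,  Δλ = 95.4970°
a = sin²(Δφ/2) + cos φ₁ cos φ₂ sin²(Δλ/2) = 0.527245
c = 2·arcsin(√a) = 1.625314 rad = 93.1236°
d = R·c = 6356.8 × 1.625314 = 10331.8 km

10332 km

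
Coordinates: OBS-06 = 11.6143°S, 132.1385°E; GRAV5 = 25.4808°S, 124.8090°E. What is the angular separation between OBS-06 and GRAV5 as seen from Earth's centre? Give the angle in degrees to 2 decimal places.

15.50°

Δφ = -13.8665°,  Δλ = -7.3295°
a = sin²(Δφ/2) + cos φ₁ cos φ₂ sin²(Δλ/2) = 0.018184
c = 2·arcsin(√a) = 0.270522 rad = 15.4998°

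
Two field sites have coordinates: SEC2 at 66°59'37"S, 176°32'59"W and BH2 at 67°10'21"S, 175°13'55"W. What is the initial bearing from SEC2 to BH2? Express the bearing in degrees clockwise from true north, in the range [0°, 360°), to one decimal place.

109.8°

SEC2: φ = -66.99361°, λ = -176.54972°
BH2: φ = -67.17250°, λ = -175.23194°
Δλ = 1.3178°
y = sin Δλ · cos φ₂ = 0.008922
x = cos φ₁ sin φ₂ − sin φ₁ cos φ₂ cos Δλ = -0.003217
θ = atan2(y, x) = 109.8255° → 109.8255° (mod 360°)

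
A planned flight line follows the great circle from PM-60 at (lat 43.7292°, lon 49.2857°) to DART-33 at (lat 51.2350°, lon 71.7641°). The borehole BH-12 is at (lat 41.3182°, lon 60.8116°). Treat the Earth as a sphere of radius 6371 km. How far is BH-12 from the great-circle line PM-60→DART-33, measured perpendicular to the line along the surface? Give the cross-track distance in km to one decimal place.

706.9 km

δ₁₃ = central angle PM-60→BH-12 = 0.153967 rad  (haversine)
θ₁₃ = bearing PM-60→BH-12 = 101.890°,  θ₁₂ = bearing PM-60→DART-33 = 55.666°
dₓₜ = R·arcsin(sin δ₁₃ · sin(θ₁₃ − θ₁₂)) = 6371·arcsin(0.15336·sin(46.224°)) = 706.936 km
|dₓₜ| = 706.936 km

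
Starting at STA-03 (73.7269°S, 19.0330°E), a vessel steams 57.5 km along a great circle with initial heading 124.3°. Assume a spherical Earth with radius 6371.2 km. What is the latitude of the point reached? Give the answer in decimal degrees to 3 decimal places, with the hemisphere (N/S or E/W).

74.013°S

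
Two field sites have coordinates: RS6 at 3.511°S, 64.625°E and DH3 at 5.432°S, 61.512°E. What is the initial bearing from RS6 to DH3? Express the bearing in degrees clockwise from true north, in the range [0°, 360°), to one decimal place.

238.1°

Δλ = -3.1130°
y = sin Δλ · cos φ₂ = -0.054062
x = cos φ₁ sin φ₂ − sin φ₁ cos φ₂ cos Δλ = -0.033611
θ = atan2(y, x) = -121.8703° → 238.1297° (mod 360°)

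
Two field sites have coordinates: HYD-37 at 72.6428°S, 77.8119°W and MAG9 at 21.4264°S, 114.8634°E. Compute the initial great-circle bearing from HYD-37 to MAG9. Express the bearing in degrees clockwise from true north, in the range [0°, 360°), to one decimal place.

191.8°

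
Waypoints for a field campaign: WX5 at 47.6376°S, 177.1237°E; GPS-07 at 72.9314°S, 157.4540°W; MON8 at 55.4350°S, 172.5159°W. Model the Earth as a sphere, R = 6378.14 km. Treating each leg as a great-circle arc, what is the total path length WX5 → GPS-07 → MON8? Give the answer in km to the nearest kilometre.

WX5→GPS-07: c = 0.484350 rad, d = 3089.25 km
GPS-07→MON8: c = 0.323857 rad, d = 2065.61 km
Total = 3089.25 + 2065.61 = 5154.86 km

5155 km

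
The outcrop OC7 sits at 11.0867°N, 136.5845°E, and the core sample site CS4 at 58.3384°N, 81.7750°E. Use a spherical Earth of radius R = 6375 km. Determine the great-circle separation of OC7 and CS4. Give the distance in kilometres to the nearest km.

6963 km

Δφ = 47.2517°,  Δλ = -54.8095°
a = sin²(Δφ/2) + cos φ₁ cos φ₂ sin²(Δλ/2) = 0.269736
c = 2·arcsin(√a) = 1.092207 rad = 62.5789°
d = R·c = 6375 × 1.092207 = 6962.8 km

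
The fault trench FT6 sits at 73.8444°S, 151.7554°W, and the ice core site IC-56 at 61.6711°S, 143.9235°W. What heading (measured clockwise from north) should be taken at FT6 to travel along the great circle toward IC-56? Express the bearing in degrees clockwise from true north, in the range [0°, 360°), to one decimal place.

17.4°

Δλ = 7.8319°
y = sin Δλ · cos φ₂ = 0.064663
x = cos φ₁ sin φ₂ − sin φ₁ cos φ₂ cos Δλ = 0.206618
θ = atan2(y, x) = 17.3781° → 17.3781° (mod 360°)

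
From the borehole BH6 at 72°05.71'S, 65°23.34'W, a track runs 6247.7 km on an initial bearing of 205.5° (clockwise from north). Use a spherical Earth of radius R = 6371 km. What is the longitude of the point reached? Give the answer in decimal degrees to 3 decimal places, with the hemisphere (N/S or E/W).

148.009°E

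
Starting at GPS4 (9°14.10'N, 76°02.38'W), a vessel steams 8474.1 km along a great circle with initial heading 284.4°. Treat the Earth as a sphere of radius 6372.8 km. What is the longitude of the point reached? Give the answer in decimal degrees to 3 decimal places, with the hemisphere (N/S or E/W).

154.217°W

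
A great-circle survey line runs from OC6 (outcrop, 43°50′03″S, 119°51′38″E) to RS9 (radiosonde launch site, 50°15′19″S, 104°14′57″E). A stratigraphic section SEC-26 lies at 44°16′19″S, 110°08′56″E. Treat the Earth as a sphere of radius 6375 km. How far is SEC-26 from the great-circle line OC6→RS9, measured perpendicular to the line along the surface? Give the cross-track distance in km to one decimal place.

384.8 km

OC6: φ = -43.83417°, λ = +119.86056°
RS9: φ = -50.25528°, λ = +104.24917°
SEC-26: φ = -44.27194°, λ = +110.14889°
δ₁₃ = central angle OC6→SEC-26 = 0.121987 rad  (haversine)
θ₁₃ = bearing OC6→SEC-26 = 263.039°,  θ₁₂ = bearing OC6→RS9 = 233.317°
dₓₜ = R·arcsin(sin δ₁₃ · sin(θ₁₃ − θ₁₂)) = 6375·arcsin(0.12168·sin(29.722°)) = 384.840 km
|dₓₜ| = 384.840 km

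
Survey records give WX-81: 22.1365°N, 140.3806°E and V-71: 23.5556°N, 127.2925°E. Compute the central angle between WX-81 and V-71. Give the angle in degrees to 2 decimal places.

Δφ = 1.4191°,  Δλ = -13.0881°
a = sin²(Δφ/2) + cos φ₁ cos φ₂ sin²(Δλ/2) = 0.011182
c = 2·arcsin(√a) = 0.211885 rad = 12.1401°

12.14°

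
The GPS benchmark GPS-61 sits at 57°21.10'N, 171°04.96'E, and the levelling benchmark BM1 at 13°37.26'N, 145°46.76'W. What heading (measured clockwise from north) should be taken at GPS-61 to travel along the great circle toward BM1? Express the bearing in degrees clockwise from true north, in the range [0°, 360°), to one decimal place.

125.3°

GPS-61: φ = +57.35167°, λ = +171.08267°
BM1: φ = +13.62100°, λ = -145.77933°
Δλ = 43.1380°
y = sin Δλ · cos φ₂ = 0.664527
x = cos φ₁ sin φ₂ − sin φ₁ cos φ₂ cos Δλ = -0.470086
θ = atan2(y, x) = 125.2755° → 125.2755° (mod 360°)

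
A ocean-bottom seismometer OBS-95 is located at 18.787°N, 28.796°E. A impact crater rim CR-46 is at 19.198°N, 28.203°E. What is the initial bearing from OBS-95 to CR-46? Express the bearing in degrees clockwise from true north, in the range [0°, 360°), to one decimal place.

306.3°

Δλ = -0.5930°
y = sin Δλ · cos φ₂ = -0.009774
x = cos φ₁ sin φ₂ − sin φ₁ cos φ₂ cos Δλ = 0.007190
θ = atan2(y, x) = -53.6628° → 306.3372° (mod 360°)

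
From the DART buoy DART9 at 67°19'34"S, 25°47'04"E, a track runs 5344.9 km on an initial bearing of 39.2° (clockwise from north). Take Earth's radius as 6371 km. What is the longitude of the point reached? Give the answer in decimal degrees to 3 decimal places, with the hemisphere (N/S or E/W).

56.559°E

DART9: φ = -67.32611°, λ = +25.78444°
δ = d/R = 5344.9/6371 = 0.838942 rad
φ₂ = arcsin(sin φ₁ cos δ + cos φ₁ sin δ cos θ)
   = arcsin(-0.92271·0.66825 + 0.38549·0.74394·0.77494) = -23.22654°
λ₂ = λ₁ + atan2(sin θ sin δ cos φ₁, cos δ − sin φ₁ sin φ₂) = 56.55879°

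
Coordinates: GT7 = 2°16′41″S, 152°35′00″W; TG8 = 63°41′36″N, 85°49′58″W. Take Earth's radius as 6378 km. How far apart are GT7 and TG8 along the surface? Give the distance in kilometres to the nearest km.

GT7: φ = -2.27806°, λ = -152.58333°
TG8: φ = +63.69333°, λ = -85.83278°
Δφ = 65.9714°,  Δλ = 66.7506°
a = sin²(Δφ/2) + cos φ₁ cos φ₂ sin²(Δλ/2) = 0.430417
c = 2·arcsin(√a) = 1.431177 rad = 82.0004°
d = R·c = 6378 × 1.431177 = 9128.0 km

9128 km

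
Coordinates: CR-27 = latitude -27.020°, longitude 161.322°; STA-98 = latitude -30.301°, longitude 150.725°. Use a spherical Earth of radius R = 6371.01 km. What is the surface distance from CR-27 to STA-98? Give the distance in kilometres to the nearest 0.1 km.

Δφ = -3.2810°,  Δλ = -10.5970°
a = sin²(Δφ/2) + cos φ₁ cos φ₂ sin²(Δλ/2) = 0.007378
c = 2·arcsin(√a) = 0.172008 rad = 9.8553°
d = R·c = 6371.01 × 0.172008 = 1095.9 km

1095.9 km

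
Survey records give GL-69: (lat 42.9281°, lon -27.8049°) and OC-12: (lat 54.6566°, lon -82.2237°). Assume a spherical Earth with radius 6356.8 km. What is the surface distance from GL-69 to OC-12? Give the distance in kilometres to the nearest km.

Δφ = 11.7285°,  Δλ = -54.4188°
a = sin²(Δφ/2) + cos φ₁ cos φ₂ sin²(Δλ/2) = 0.098995
c = 2·arcsin(√a) = 0.640142 rad = 36.6775°
d = R·c = 6356.8 × 0.640142 = 4069.3 km

4069 km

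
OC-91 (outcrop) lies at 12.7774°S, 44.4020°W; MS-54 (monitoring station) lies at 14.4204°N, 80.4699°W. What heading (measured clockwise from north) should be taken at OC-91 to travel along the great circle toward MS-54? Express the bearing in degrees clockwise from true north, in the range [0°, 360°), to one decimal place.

306.1°

Δλ = -36.0679°
y = sin Δλ · cos φ₂ = -0.570195
x = cos φ₁ sin φ₂ − sin φ₁ cos φ₂ cos Δλ = 0.416007
θ = atan2(y, x) = -53.8860° → 306.1140° (mod 360°)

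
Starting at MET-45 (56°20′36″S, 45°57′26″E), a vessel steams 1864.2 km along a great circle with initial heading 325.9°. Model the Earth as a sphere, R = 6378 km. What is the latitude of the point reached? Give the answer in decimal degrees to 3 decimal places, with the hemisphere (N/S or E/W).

MET-45: φ = -56.34333°, λ = +45.95722°
δ = d/R = 1864.2/6378 = 0.292286 rad
φ₂ = arcsin(sin φ₁ cos δ + cos φ₁ sin δ cos θ)
   = arcsin(-0.83237·0.95759 + 0.55422·0.28814·0.82806) = -41.66971°
λ₂ = λ₁ + atan2(sin θ sin δ cos φ₁, cos δ − sin φ₁ sin φ₂) = 33.46779°

41.670°S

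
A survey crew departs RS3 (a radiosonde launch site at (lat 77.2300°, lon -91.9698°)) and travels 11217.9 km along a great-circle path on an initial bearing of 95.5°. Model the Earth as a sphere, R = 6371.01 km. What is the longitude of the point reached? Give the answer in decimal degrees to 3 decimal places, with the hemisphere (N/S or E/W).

4.901°W

δ = d/R = 11217.9/6371.01 = 1.760773 rad
φ₂ = arcsin(sin φ₁ cos δ + cos φ₁ sin δ cos θ)
   = arcsin(0.97527·-0.18884 + 0.22104·0.98201·-0.09585) = -11.82770°
λ₂ = λ₁ + atan2(sin θ sin δ cos φ₁, cos δ − sin φ₁ sin φ₂) = -4.90114°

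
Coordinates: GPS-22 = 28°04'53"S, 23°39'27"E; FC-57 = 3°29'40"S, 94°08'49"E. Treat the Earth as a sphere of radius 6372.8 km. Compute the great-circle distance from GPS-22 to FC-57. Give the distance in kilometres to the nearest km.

GPS-22: φ = -28.08139°, λ = +23.65750°
FC-57: φ = -3.49444°, λ = +94.14694°
Δφ = 24.5869°,  Δλ = 70.4894°
a = sin²(Δφ/2) + cos φ₁ cos φ₂ sin²(Δλ/2) = 0.338596
c = 2·arcsin(√a) = 1.242102 rad = 71.1672°
d = R·c = 6372.8 × 1.242102 = 7915.7 km

7916 km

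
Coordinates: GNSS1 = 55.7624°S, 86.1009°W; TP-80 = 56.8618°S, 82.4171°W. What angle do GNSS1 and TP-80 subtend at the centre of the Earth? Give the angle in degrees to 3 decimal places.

2.320°

Δφ = -1.0994°,  Δλ = 3.6838°
a = sin²(Δφ/2) + cos φ₁ cos φ₂ sin²(Δλ/2) = 0.000410
c = 2·arcsin(√a) = 0.040489 rad = 2.3199°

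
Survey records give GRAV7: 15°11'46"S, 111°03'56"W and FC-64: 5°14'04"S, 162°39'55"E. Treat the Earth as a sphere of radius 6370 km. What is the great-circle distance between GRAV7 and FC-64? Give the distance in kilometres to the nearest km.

9455 km

GRAV7: φ = -15.19611°, λ = -111.06556°
FC-64: φ = -5.23444°, λ = +162.66528°
Δφ = 9.9617°,  Δλ = -86.2692°
a = sin²(Δφ/2) + cos φ₁ cos φ₂ sin²(Δλ/2) = 0.456777
c = 2·arcsin(√a) = 1.484242 rad = 85.0408°
d = R·c = 6370 × 1.484242 = 9454.6 km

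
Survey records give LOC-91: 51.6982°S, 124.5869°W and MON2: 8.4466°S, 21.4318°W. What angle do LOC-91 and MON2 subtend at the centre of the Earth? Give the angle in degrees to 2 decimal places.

Δφ = 43.2516°,  Δλ = 103.1551°
a = sin²(Δφ/2) + cos φ₁ cos φ₂ sin²(Δλ/2) = 0.512129
c = 2·arcsin(√a) = 1.595057 rad = 91.3901°

91.39°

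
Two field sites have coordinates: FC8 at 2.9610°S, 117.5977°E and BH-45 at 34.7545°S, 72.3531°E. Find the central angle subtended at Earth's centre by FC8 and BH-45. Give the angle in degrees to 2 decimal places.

Δφ = -31.7935°,  Δλ = -45.2446°
a = sin²(Δφ/2) + cos φ₁ cos φ₂ sin²(Δλ/2) = 0.196425
c = 2·arcsin(√a) = 0.918328 rad = 52.6163°

52.62°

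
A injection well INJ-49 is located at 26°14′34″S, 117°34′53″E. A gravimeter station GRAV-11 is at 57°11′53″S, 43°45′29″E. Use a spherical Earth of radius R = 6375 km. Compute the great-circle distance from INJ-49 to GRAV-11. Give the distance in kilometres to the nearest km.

6624 km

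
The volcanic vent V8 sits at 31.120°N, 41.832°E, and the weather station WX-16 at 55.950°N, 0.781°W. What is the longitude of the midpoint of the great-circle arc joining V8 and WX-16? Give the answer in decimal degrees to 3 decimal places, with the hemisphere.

Bx = cos φ₂ cos Δλ = 0.412067,  By = cos φ₂ sin Δλ = -0.379087
φₘ = atan2(sin φ₁ + sin φ₂, √((cos φ₁ + Bx)² + By²)) = 45.46755°
λₘ = λ₁ + atan2(By, cos φ₁ + Bx) = 25.18909°

25.189°E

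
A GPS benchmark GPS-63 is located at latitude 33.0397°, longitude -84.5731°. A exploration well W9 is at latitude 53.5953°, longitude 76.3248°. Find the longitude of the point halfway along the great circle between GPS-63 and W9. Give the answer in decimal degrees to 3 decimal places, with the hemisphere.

Bx = cos φ₂ cos Δλ = -0.560806,  By = cos φ₂ sin Δλ = 0.194219
φₘ = atan2(sin φ₁ + sin φ₂, √((cos φ₁ + Bx)² + By²)) = 75.91633°
λₘ = λ₁ + atan2(By, cos φ₁ + Bx) = -49.58407°

49.584°W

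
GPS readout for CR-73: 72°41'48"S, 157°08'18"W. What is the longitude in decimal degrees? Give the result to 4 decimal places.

157° + 8′/60 + 18″/3600 = 157 + 0.13333 + 0.00500 = 157.1383°

157.1383°W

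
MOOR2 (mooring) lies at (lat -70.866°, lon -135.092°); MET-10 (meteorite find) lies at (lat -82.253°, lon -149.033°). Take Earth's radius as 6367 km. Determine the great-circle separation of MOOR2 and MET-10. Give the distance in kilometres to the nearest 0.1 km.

1306.7 km

Δφ = -11.3870°,  Δλ = -13.9410°
a = sin²(Δφ/2) + cos φ₁ cos φ₂ sin²(Δλ/2) = 0.010493
c = 2·arcsin(√a) = 0.205228 rad = 11.7587°
d = R·c = 6367 × 0.205228 = 1306.7 km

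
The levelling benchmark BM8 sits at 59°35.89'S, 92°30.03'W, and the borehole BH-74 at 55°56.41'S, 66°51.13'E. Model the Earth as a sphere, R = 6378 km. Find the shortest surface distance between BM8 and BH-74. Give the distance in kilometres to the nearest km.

7046 km

BM8: φ = -59.59817°, λ = -92.50050°
BH-74: φ = -55.94017°, λ = +66.85217°
Δφ = 3.6580°,  Δλ = 159.3527°
a = sin²(Δφ/2) + cos φ₁ cos φ₂ sin²(Δλ/2) = 0.275340
c = 2·arcsin(√a) = 1.104793 rad = 63.3000°
d = R·c = 6378 × 1.104793 = 7046.4 km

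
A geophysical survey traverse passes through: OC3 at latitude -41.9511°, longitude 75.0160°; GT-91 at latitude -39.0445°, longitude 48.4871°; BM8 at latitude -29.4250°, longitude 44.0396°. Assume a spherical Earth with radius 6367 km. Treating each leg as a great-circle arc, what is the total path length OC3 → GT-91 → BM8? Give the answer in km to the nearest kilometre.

3400 km

OC3→GT-91: c = 0.354281 rad, d = 2255.70 km
GT-91→BM8: c = 0.179673 rad, d = 1143.98 km
Total = 2255.70 + 1143.98 = 3399.68 km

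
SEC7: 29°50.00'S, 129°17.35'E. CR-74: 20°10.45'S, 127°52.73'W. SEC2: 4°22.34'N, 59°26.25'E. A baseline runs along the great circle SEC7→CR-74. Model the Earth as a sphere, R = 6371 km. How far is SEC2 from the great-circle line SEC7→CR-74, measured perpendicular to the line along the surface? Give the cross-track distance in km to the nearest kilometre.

SEC7: φ = -29.83333°, λ = +129.28917°
CR-74: φ = -20.17417°, λ = -127.87883°
SEC2: φ = +4.37233°, λ = +59.43750°
δ₁₃ = central angle SEC7→SEC2 = 1.307766 rad  (haversine)
θ₁₃ = bearing SEC7→SEC2 = 284.208°,  θ₁₂ = bearing SEC7→CR-74 = 113.759°
dₓₜ = R·arcsin(sin δ₁₃ · sin(θ₁₃ − θ₁₂)) = 6371·arcsin(0.96561·sin(170.448°)) = 1025.264 km
|dₓₜ| = 1025.264 km

1025 km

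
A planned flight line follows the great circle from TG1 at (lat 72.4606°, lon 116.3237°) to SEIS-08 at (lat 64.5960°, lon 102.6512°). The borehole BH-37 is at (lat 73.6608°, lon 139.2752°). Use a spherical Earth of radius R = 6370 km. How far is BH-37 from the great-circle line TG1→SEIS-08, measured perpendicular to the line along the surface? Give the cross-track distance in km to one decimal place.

374.2 km

δ₁₃ = central angle TG1→BH-37 = 0.117805 rad  (haversine)
θ₁₃ = bearing TG1→BH-37 = 68.968°,  θ₁₂ = bearing TG1→SEIS-08 = 218.996°
dₓₜ = R·arcsin(sin δ₁₃ · sin(θ₁₃ − θ₁₂)) = 6370·arcsin(0.11753·sin(-150.028°)) = -374.240 km
|dₓₜ| = 374.240 km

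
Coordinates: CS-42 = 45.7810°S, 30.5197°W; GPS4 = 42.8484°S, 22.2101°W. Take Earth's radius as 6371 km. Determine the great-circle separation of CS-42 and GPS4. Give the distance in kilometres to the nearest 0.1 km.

736.7 km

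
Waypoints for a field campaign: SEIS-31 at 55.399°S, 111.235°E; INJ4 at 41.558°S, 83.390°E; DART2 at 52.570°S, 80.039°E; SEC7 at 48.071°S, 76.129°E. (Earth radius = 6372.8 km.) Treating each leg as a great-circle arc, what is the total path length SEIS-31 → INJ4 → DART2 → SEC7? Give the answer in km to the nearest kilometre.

SEIS-31→INJ4: c = 0.398191 rad, d = 2537.59 km
INJ4→DART2: c = 0.196225 rad, d = 1250.50 km
DART2→SEC7: c = 0.089770 rad, d = 572.09 km
Total = 2537.59 + 1250.50 + 572.09 = 4360.18 km

4360 km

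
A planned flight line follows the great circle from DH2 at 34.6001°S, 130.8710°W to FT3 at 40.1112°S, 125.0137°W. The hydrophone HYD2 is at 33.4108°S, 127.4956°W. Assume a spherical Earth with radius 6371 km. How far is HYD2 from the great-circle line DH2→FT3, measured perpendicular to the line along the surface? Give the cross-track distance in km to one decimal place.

δ₁₃ = central angle DH2→HYD2 = 0.053061 rad  (haversine)
θ₁₃ = bearing DH2→HYD2 = 67.923°,  θ₁₂ = bearing DH2→FT3 = 141.553°
dₓₜ = R·arcsin(sin δ₁₃ · sin(θ₁₃ − θ₁₂)) = 6371·arcsin(0.05304·sin(-73.629°)) = -324.336 km
|dₓₜ| = 324.336 km

324.3 km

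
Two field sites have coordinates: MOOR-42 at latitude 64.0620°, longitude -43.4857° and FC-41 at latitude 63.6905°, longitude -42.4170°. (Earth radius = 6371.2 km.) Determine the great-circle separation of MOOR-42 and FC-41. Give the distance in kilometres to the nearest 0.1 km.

66.7 km

Δφ = -0.3715°,  Δλ = 1.0687°
a = sin²(Δφ/2) + cos φ₁ cos φ₂ sin²(Δλ/2) = 0.000027
c = 2·arcsin(√a) = 0.010464 rad = 0.5995°
d = R·c = 6371.2 × 0.010464 = 66.7 km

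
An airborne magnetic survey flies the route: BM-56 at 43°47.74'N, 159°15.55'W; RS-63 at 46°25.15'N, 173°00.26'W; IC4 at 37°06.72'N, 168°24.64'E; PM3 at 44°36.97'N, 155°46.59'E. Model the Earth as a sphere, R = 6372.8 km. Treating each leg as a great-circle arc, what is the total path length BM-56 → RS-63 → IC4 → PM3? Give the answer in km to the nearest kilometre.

4315 km

BM-56: φ = +43.79567°, λ = -159.25917°
RS-63: φ = +46.41917°, λ = -173.00433°
IC4: φ = +37.11200°, λ = +168.41067°
PM3: φ = +44.61617°, λ = +155.77650°
BM-56→RS-63: c = 0.175143 rad, d = 1116.15 km
RS-63→IC4: c = 0.290268 rad, d = 1849.82 km
IC4→PM3: c = 0.211627 rad, d = 1348.65 km
Total = 1116.15 + 1849.82 + 1348.65 = 4314.63 km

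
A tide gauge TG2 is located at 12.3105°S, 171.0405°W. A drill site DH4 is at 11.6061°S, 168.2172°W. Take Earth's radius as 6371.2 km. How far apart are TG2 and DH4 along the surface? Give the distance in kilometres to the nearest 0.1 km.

Δφ = 0.7044°,  Δλ = 2.8233°
a = sin²(Δφ/2) + cos φ₁ cos φ₂ sin²(Δλ/2) = 0.000619
c = 2·arcsin(√a) = 0.049749 rad = 2.8504°
d = R·c = 6371.2 × 0.049749 = 317.0 km

317.0 km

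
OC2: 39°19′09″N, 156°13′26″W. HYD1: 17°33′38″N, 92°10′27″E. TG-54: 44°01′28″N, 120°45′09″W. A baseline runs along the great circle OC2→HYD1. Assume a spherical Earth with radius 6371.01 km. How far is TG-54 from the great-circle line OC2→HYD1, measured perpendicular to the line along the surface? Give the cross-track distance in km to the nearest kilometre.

2203 km

OC2: φ = +39.31917°, λ = -156.22389°
HYD1: φ = +17.56056°, λ = +92.17417°
TG-54: φ = +44.02444°, λ = -120.75250°
δ₁₃ = central angle OC2→TG-54 = 0.465964 rad  (haversine)
θ₁₃ = bearing OC2→TG-54 = 68.236°,  θ₁₂ = bearing OC2→HYD1 = 297.213°
dₓₜ = R·arcsin(sin δ₁₃ · sin(θ₁₃ − θ₁₂)) = 6371.01·arcsin(0.44928·sin(-228.977°)) = 2203.186 km
|dₓₜ| = 2203.186 km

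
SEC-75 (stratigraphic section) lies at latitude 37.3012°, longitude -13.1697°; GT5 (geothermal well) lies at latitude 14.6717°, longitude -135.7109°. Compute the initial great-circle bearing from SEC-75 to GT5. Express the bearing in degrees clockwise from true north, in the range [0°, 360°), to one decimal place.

302.4°

Δλ = -122.5412°
y = sin Δλ · cos φ₂ = -0.815517
x = cos φ₁ sin φ₂ − sin φ₁ cos φ₂ cos Δλ = 0.516819
θ = atan2(y, x) = -57.6363° → 302.3637° (mod 360°)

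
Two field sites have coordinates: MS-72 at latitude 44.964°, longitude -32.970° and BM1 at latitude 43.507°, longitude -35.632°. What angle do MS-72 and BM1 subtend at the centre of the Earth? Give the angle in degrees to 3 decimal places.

2.400°

Δφ = -1.4570°,  Δλ = -2.6620°
a = sin²(Δφ/2) + cos φ₁ cos φ₂ sin²(Δλ/2) = 0.000439
c = 2·arcsin(√a) = 0.041886 rad = 2.3999°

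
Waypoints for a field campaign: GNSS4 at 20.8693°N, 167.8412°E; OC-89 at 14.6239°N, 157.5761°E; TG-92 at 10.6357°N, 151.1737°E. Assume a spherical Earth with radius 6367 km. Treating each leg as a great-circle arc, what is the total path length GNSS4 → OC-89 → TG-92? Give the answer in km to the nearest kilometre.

2112 km

GNSS4→OC-89: c = 0.202368 rad, d = 1288.48 km
OC-89→TG-92: c = 0.129339 rad, d = 823.50 km
Total = 1288.48 + 823.50 = 2111.98 km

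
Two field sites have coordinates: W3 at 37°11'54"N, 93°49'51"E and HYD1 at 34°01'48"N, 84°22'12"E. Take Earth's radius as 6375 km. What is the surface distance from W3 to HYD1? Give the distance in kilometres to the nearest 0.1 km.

W3: φ = +37.19833°, λ = +93.83083°
HYD1: φ = +34.03000°, λ = +84.37000°
Δφ = -3.1683°,  Δλ = -9.4608°
a = sin²(Δφ/2) + cos φ₁ cos φ₂ sin²(Δλ/2) = 0.005254
c = 2·arcsin(√a) = 0.145093 rad = 8.3132°
d = R·c = 6375 × 0.145093 = 925.0 km

925.0 km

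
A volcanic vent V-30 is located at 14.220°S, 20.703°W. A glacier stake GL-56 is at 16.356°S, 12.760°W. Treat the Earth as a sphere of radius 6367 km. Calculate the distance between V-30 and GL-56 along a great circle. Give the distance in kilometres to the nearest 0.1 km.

Δφ = -2.1360°,  Δλ = 7.9430°
a = sin²(Δφ/2) + cos φ₁ cos φ₂ sin²(Δλ/2) = 0.004809
c = 2·arcsin(√a) = 0.138809 rad = 7.9532°
d = R·c = 6367 × 0.138809 = 883.8 km

883.8 km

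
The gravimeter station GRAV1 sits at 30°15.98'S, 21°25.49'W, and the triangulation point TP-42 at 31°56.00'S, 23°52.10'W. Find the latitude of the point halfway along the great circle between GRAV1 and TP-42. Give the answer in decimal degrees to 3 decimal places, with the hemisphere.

GRAV1: φ = -30.26633°, λ = -21.42483°
TP-42: φ = -31.93333°, λ = -23.86833°
Bx = cos φ₂ cos Δλ = 0.847892,  By = cos φ₂ sin Δλ = -0.036182
φₘ = atan2(sin φ₁ + sin φ₂, √((cos φ₁ + Bx)² + By²)) = -31.10559°
λₘ = λ₁ + atan2(By, cos φ₁ + Bx) = -22.63586°

31.106°S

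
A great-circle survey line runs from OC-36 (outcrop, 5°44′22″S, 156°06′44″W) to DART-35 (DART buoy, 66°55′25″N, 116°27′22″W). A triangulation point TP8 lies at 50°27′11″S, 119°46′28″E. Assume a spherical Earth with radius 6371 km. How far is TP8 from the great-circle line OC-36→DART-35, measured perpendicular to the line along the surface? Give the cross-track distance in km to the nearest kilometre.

2746 km

OC-36: φ = -5.73944°, λ = -156.11222°
DART-35: φ = +66.92361°, λ = -116.45611°
TP8: φ = -50.45306°, λ = +119.77444°
δ₁₃ = central angle OC-36→TP8 = 1.428226 rad  (haversine)
θ₁₃ = bearing OC-36→TP8 = 219.780°,  θ₁₂ = bearing OC-36→DART-35 = 14.818°
dₓₜ = R·arcsin(sin δ₁₃ · sin(θ₁₃ − θ₁₂)) = 6371·arcsin(0.98985·sin(204.962°)) = -2745.638 km
|dₓₜ| = 2745.638 km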